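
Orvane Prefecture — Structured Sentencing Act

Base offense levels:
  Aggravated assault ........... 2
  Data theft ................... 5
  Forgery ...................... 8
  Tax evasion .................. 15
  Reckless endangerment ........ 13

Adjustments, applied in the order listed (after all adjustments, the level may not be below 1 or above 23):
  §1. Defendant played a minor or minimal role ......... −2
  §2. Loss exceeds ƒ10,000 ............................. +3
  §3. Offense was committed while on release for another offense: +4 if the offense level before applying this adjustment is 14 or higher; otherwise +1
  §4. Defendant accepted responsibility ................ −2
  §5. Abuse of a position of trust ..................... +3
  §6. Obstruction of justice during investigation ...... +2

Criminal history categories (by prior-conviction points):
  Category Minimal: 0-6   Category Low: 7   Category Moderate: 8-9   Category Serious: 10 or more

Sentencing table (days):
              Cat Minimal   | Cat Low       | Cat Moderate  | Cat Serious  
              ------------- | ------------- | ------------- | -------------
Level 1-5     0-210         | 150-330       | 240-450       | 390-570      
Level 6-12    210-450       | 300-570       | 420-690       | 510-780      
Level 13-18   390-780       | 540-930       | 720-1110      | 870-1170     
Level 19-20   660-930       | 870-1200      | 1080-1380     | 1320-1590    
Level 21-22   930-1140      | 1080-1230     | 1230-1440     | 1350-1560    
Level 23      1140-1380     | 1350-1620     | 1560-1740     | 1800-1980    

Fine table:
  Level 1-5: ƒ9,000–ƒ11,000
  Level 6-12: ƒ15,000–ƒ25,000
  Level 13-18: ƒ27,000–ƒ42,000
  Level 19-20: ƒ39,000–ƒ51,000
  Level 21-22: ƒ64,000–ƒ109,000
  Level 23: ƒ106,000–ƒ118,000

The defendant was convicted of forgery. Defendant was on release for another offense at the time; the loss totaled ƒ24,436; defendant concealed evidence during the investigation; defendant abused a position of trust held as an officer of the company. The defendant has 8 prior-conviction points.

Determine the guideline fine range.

Base offense level for forgery: 8.
§2 applies: 8 + 3 = 11.
§3 applies (level before this adjustment is 11 < 14, so +1): 11 + 1 = 12.
§4 does not apply.
§5 applies: 12 + 3 = 15.
§6 applies: 15 + 2 = 17.
Final offense level: 17.
Level 17 falls in the 13-18 band.
Fine table: Level 13-18 → ƒ27,000–ƒ42,000.

ƒ27,000–ƒ42,000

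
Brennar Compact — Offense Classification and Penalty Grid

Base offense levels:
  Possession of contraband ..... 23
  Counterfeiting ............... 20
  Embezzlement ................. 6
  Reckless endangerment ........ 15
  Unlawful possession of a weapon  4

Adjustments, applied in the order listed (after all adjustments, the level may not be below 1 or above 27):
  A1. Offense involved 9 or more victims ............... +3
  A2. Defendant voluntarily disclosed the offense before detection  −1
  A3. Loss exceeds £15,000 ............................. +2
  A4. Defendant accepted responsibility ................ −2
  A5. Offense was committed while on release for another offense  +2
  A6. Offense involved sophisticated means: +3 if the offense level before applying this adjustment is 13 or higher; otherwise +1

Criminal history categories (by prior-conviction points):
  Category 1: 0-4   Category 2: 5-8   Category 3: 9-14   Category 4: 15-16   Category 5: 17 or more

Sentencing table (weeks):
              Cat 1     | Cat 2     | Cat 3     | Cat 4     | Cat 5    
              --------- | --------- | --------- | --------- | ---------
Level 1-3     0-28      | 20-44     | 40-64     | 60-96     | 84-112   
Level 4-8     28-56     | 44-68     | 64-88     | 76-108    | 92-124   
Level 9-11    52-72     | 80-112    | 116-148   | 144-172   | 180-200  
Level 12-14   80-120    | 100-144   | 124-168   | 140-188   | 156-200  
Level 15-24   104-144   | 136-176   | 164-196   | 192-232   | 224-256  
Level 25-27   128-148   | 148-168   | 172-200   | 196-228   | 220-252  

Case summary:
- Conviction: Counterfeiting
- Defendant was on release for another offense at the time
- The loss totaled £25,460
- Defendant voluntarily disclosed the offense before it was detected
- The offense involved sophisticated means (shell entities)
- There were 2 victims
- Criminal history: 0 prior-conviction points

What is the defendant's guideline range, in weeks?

Base offense level for counterfeiting: 20.
A1 does not apply.
A2 applies: 20 − 1 = 19.
A3 applies: 19 + 2 = 21.
A4 does not apply.
A5 applies: 21 + 2 = 23.
A6 applies (level before this adjustment is 23 ≥ 13, so +3): 23 + 3 = 26.
Final offense level: 26.
Criminal history: 0 prior points → Category 1 (0-4).
Level 26 falls in the 25-27 band.
Grid: Level 25-27 × Category 1 = 128-148 weeks.

128-148 weeks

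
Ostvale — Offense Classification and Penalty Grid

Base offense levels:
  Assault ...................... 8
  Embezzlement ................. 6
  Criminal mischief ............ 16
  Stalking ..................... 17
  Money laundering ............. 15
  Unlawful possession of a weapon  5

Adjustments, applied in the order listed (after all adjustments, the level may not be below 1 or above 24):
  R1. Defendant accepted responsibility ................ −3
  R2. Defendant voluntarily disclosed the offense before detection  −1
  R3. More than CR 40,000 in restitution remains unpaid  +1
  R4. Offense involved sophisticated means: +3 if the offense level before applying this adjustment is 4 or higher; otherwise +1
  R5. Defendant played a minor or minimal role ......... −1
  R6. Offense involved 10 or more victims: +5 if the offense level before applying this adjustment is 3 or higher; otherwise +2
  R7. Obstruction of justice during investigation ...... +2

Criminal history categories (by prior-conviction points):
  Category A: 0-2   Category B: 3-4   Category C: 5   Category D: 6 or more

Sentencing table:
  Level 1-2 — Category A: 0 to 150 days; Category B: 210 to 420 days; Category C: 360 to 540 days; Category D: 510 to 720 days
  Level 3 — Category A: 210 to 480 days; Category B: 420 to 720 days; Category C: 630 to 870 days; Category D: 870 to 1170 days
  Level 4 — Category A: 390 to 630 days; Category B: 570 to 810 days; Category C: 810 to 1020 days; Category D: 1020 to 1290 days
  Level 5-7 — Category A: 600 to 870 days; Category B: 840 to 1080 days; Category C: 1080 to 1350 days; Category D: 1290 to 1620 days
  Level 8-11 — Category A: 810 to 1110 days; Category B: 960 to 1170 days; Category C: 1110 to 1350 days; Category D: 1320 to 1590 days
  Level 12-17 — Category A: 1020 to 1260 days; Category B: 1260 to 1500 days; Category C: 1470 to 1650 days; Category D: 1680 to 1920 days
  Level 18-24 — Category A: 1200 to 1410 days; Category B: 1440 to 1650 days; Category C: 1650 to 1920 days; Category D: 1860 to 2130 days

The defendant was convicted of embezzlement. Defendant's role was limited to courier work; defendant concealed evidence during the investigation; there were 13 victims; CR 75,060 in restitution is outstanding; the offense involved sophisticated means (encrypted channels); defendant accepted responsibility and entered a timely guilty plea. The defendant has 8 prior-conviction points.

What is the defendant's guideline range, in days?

Base offense level for embezzlement: 6.
R1 applies: 6 − 3 = 3.
R2 does not apply.
R3 applies: 3 + 1 = 4.
R4 applies (level before this adjustment is 4 ≥ 4, so +3): 4 + 3 = 7.
R5 applies: 7 − 1 = 6.
R6 applies (level before this adjustment is 6 ≥ 3, so +5): 6 + 5 = 11.
R7 applies: 11 + 2 = 13.
Final offense level: 13.
Criminal history: 8 prior points → Category D (6+).
Level 13 falls in the 12-17 band.
Grid: Level 12-17 × Category D = 1680-1920 days.

1680-1920 days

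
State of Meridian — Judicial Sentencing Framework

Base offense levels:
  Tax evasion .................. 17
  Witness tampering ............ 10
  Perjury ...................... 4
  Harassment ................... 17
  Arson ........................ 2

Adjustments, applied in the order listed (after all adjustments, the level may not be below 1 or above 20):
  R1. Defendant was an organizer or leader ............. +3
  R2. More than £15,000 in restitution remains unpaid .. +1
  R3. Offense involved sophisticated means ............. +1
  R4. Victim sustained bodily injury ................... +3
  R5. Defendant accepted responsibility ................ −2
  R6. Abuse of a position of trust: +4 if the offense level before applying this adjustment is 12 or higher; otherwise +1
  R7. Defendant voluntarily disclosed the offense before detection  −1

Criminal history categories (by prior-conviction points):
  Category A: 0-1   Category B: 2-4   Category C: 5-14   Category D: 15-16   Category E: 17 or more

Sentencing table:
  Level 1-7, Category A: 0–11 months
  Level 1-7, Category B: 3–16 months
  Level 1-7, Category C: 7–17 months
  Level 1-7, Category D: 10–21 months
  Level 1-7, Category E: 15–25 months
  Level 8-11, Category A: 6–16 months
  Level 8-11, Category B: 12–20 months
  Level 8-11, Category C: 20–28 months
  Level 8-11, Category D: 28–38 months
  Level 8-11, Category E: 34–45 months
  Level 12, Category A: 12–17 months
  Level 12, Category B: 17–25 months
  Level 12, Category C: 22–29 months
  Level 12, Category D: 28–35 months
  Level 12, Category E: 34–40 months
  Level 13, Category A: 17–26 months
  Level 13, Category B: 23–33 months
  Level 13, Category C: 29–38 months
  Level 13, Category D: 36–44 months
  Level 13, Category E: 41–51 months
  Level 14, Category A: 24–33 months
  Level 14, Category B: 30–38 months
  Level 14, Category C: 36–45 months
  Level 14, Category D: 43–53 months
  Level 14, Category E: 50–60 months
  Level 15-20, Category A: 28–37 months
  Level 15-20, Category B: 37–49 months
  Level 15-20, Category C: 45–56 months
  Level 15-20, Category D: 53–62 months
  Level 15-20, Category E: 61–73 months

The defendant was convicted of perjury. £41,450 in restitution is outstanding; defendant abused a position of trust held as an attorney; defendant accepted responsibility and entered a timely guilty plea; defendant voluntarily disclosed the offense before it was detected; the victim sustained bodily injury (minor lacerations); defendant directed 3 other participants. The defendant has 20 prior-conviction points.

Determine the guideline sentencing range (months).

Base offense level for perjury: 4.
R1 applies: 4 + 3 = 7.
R2 applies: 7 + 1 = 8.
R4 applies: 8 + 3 = 11.
R5 applies: 11 − 2 = 9.
R6 applies (level before this adjustment is 9 < 12, so +1): 9 + 1 = 10.
R7 applies: 10 − 1 = 9.
Final offense level: 9.
Criminal history: 20 prior points → Category E (17+).
Level 9 falls in the 8-11 band.
Grid: Level 8-11 × Category E = 34-45 months.

34-45 months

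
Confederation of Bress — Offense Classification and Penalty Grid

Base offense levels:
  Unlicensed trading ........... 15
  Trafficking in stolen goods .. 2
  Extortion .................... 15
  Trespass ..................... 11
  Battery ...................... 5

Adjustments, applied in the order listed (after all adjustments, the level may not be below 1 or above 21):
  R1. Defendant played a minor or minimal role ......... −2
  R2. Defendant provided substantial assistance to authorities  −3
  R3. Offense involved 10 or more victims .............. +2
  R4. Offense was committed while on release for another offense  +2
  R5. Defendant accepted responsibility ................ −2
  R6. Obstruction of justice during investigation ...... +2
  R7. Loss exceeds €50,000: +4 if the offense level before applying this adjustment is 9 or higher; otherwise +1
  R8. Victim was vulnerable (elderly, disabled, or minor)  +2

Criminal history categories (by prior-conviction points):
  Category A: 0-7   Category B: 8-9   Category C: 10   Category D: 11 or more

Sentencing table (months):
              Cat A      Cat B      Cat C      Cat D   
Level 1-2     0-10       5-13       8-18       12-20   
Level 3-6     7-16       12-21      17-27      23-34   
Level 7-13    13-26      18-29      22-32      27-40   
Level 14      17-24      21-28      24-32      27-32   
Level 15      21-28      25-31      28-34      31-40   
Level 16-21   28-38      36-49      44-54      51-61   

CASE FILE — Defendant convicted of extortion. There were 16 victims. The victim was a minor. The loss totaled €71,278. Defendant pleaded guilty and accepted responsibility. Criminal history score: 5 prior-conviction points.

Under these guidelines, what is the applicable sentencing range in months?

28-38 months

Base offense level for extortion: 15.
R1 does not apply.
R3 applies: 15 + 2 = 17.
R5 applies: 17 − 2 = 15.
R6 does not apply.
R7 applies (level before this adjustment is 15 ≥ 9, so +4): 15 + 4 = 19.
R8 applies: 19 + 2 = 21.
Final offense level: 21.
Criminal history: 5 prior points → Category A (0-7).
Level 21 falls in the 16-21 band.
Grid: Level 16-21 × Category A = 28-38 months.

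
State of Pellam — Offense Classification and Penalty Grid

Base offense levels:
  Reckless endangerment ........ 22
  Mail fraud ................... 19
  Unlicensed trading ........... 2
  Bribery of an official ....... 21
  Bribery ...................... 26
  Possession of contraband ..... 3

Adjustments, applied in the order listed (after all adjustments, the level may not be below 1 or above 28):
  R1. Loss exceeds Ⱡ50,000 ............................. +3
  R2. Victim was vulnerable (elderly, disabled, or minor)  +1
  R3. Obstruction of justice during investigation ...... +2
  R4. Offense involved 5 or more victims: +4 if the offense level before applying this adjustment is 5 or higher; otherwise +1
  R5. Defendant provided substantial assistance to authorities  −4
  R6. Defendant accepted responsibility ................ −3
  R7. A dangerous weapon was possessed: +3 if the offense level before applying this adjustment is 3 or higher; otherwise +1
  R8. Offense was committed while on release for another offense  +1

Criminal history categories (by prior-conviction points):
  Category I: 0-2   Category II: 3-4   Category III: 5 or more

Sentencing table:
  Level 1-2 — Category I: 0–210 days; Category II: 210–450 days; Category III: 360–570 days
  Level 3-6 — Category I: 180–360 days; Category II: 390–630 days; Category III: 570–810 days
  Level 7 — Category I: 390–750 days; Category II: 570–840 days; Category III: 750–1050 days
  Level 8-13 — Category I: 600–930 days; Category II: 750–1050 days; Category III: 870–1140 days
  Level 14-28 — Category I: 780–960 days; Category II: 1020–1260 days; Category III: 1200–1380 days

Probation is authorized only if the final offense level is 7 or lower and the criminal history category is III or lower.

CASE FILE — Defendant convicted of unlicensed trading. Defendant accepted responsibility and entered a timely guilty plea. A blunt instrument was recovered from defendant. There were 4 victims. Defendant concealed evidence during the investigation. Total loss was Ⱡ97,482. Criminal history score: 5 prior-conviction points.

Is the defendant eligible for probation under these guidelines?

Yes

Base offense level for unlicensed trading: 2.
R1 applies: 2 + 3 = 5.
R2 does not apply.
R3 applies: 5 + 2 = 7.
R5 does not apply.
R6 applies: 7 − 3 = 4.
R7 applies (level before this adjustment is 4 ≥ 3, so +3): 4 + 3 = 7.
Final offense level: 7.
Criminal history: 5 prior points → Category III (5+).
Level 7 falls in the 7 band.
Grid: Level 7 × Category III = 750-1050 days.
Probation check: level 7 ≤ 7 and category III ≤ III → eligible.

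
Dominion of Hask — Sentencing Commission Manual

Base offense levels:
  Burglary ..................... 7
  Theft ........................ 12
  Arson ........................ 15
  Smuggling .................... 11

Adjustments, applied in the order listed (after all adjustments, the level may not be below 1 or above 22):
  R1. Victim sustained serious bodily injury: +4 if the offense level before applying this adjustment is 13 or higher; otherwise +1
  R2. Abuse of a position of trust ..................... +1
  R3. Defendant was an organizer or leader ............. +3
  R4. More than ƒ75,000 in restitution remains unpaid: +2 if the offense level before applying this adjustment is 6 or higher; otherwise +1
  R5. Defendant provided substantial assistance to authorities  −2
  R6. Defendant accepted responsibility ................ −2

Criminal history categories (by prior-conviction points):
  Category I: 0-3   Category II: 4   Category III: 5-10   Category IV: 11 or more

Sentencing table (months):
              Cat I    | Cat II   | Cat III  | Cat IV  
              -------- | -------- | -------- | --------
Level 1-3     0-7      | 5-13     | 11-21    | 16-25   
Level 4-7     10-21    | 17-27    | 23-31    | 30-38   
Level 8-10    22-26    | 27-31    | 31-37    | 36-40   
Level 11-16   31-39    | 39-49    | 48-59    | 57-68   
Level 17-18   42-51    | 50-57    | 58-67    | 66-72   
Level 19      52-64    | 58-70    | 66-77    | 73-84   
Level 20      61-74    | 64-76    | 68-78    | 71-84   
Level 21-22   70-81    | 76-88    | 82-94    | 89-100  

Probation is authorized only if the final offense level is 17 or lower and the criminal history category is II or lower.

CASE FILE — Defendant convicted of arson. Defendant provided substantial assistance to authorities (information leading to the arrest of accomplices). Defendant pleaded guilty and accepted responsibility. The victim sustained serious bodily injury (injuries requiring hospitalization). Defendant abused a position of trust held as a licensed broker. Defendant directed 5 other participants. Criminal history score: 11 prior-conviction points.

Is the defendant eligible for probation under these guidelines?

No

Base offense level for arson: 15.
R1 applies (level before this adjustment is 15 ≥ 13, so +4): 15 + 4 = 19.
R2 applies: 19 + 1 = 20.
R3 applies: 20 + 3 = 23.
R4 does not apply.
R5 applies: 23 − 2 = 21.
R6 applies: 21 − 2 = 19.
Final offense level: 19.
Criminal history: 11 prior points → Category IV (11+).
Level 19 falls in the 19 band.
Grid: Level 19 × Category IV = 73-84 months.
Probation check: level 19 > 17 and category IV > II → not eligible.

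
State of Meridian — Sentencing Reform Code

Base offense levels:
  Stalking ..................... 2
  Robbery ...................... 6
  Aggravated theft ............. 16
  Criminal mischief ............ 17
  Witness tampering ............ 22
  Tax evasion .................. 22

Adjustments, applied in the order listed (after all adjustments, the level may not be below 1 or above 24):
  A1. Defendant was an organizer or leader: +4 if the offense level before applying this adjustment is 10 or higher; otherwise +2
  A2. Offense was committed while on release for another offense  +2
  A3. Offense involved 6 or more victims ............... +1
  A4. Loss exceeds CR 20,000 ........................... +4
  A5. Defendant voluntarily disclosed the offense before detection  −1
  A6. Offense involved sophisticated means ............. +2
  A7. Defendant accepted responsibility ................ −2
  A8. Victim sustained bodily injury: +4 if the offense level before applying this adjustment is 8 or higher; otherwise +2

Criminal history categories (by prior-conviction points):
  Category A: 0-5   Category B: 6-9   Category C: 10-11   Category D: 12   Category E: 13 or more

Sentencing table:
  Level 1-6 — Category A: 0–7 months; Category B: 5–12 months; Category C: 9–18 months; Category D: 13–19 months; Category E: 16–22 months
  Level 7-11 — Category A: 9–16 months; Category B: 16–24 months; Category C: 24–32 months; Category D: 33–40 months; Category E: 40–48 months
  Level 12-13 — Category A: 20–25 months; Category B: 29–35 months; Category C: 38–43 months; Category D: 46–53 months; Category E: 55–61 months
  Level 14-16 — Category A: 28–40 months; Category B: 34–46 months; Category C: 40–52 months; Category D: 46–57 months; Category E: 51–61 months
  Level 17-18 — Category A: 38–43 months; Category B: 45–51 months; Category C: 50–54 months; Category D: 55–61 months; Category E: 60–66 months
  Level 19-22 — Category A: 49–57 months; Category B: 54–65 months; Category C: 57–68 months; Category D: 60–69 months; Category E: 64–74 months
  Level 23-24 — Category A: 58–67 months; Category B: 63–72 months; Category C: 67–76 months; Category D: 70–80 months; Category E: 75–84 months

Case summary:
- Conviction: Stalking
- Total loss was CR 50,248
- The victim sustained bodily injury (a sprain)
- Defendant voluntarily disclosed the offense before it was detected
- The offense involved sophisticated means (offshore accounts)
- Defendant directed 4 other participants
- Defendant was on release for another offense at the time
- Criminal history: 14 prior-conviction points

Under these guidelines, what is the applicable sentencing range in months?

51-61 months

Base offense level for stalking: 2.
A1 applies (level before this adjustment is 2 < 10, so +2): 2 + 2 = 4.
A2 applies: 4 + 2 = 6.
A4 applies: 6 + 4 = 10.
A5 applies: 10 − 1 = 9.
A6 applies: 9 + 2 = 11.
A8 applies (level before this adjustment is 11 ≥ 8, so +4): 11 + 4 = 15.
Final offense level: 15.
Criminal history: 14 prior points → Category E (13+).
Level 15 falls in the 14-16 band.
Grid: Level 14-16 × Category E = 51-61 months.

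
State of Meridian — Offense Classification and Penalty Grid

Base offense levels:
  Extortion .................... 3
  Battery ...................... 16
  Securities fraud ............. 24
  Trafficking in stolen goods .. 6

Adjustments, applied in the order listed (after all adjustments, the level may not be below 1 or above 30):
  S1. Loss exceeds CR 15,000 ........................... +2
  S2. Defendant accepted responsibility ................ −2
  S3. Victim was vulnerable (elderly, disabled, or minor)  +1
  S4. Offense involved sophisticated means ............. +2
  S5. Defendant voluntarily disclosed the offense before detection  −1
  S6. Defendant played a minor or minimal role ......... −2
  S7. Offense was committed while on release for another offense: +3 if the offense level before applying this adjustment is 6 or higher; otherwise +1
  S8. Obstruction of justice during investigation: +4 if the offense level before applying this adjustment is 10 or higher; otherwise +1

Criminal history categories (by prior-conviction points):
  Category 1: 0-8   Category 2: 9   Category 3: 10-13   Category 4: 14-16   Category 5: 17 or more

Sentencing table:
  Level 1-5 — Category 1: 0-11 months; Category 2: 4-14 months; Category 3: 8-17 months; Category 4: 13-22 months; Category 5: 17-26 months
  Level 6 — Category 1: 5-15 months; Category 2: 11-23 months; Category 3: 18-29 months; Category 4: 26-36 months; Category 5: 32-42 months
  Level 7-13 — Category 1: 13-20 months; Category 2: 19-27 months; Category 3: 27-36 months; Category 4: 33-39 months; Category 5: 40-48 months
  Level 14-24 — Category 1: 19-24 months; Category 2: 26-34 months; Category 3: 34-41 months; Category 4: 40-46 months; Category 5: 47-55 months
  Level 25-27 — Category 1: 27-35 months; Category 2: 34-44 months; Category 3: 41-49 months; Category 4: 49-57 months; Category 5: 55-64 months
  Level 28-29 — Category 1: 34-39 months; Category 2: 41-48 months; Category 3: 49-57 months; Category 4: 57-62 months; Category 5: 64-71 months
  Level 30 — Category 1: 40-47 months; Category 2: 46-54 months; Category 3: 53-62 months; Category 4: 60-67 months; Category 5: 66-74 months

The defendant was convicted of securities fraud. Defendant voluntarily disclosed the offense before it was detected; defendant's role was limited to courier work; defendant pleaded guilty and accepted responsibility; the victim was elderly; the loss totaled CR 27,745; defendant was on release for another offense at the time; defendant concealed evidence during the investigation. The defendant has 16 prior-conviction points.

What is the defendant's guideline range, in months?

Base offense level for securities fraud: 24.
S1 applies: 24 + 2 = 26.
S2 applies: 26 − 2 = 24.
S3 applies: 24 + 1 = 25.
S5 applies: 25 − 1 = 24.
S6 applies: 24 − 2 = 22.
S7 applies (level before this adjustment is 22 ≥ 6, so +3): 22 + 3 = 25.
S8 applies (level before this adjustment is 25 ≥ 10, so +4): 25 + 4 = 29.
Final offense level: 29.
Criminal history: 16 prior points → Category 4 (14-16).
Level 29 falls in the 28-29 band.
Grid: Level 28-29 × Category 4 = 57-62 months.

57-62 months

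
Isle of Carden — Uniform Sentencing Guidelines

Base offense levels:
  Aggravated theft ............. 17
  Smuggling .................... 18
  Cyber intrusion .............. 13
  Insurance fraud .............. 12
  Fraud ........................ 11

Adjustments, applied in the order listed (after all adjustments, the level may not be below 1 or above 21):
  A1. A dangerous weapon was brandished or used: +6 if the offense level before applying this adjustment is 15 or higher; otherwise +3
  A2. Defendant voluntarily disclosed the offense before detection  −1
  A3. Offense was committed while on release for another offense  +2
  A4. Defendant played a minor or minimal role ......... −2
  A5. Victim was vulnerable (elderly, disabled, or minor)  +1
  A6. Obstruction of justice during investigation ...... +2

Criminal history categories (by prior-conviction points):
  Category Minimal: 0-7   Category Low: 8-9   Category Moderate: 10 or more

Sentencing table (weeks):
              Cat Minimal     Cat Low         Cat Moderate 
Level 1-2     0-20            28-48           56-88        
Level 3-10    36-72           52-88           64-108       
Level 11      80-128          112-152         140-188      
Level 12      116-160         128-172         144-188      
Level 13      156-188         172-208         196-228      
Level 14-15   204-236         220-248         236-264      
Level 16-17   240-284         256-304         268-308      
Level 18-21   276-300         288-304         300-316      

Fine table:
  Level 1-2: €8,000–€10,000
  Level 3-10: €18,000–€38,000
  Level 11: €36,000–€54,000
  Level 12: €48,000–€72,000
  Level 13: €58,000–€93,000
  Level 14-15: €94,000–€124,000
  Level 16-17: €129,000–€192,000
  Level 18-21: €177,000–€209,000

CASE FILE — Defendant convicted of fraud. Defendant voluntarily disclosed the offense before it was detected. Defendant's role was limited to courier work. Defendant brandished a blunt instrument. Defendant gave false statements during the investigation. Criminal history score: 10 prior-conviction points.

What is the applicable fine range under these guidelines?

€58,000–€93,000

Base offense level for fraud: 11.
A1 applies (level before this adjustment is 11 < 15, so +3): 11 + 3 = 14.
A2 applies: 14 − 1 = 13.
A3 does not apply.
A4 applies: 13 − 2 = 11.
A6 applies: 11 + 2 = 13.
Final offense level: 13.
Level 13 falls in the 13 band.
Fine table: Level 13 → €58,000–€93,000.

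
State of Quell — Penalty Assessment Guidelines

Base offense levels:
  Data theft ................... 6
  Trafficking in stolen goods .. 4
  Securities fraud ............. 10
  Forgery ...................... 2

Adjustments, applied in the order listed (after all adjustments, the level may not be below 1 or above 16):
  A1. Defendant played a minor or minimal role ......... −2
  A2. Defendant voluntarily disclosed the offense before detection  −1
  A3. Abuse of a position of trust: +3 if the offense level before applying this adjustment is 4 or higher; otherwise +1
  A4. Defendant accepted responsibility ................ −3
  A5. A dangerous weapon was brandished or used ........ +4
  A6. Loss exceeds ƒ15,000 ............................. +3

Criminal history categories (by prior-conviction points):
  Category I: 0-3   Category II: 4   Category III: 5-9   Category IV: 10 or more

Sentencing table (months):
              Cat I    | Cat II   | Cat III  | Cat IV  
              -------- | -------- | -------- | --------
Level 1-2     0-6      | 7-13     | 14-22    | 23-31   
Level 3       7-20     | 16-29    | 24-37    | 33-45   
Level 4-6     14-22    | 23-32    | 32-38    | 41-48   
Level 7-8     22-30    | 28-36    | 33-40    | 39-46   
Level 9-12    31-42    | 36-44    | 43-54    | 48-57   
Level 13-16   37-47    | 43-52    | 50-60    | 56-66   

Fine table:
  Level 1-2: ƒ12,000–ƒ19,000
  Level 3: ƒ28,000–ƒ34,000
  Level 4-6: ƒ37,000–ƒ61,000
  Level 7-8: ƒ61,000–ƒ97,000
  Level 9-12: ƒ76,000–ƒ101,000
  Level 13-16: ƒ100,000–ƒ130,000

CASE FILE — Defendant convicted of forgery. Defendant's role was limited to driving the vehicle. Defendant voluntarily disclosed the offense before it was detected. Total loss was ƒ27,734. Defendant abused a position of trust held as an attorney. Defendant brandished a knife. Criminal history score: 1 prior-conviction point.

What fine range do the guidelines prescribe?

Base offense level for forgery: 2.
A1 applies: 2 − 2 = 0.
A2 applies: 0 − 1 = -1.
A3 applies (level before this adjustment is -1 < 4, so +1): -1 + 1 = 0.
A5 applies: 0 + 4 = 4.
A6 applies: 4 + 3 = 7.
Final offense level: 7.
Level 7 falls in the 7-8 band.
Fine table: Level 7-8 → ƒ61,000–ƒ97,000.

ƒ61,000–ƒ97,000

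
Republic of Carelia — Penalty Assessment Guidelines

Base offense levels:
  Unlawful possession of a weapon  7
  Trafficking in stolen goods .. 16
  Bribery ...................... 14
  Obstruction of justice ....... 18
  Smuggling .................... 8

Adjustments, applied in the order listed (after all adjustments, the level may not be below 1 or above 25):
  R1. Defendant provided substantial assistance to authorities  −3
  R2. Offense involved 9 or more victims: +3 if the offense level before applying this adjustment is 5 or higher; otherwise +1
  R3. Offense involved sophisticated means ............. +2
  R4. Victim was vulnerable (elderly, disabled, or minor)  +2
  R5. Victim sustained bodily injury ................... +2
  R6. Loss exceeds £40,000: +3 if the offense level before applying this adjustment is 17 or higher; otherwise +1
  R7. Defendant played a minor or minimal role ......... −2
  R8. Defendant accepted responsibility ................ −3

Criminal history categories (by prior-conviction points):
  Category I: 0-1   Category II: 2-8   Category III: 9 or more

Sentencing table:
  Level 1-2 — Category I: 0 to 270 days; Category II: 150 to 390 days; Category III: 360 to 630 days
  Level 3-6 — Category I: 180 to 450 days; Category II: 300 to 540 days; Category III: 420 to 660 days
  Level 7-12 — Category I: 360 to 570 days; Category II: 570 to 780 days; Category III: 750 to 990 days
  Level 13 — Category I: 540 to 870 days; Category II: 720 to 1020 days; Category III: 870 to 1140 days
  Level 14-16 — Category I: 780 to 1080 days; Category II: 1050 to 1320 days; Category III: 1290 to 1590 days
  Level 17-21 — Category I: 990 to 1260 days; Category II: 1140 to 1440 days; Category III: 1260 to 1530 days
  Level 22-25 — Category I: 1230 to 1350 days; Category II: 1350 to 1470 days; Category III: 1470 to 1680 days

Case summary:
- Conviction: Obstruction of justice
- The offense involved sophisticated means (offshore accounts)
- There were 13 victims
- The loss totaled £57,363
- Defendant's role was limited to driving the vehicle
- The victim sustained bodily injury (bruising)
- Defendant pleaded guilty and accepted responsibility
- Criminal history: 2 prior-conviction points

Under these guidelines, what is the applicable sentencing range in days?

Base offense level for obstruction of justice: 18.
R1 does not apply.
R2 applies (level before this adjustment is 18 ≥ 5, so +3): 18 + 3 = 21.
R3 applies: 21 + 2 = 23.
R5 applies: 23 + 2 = 25.
R6 applies (level before this adjustment is 25 ≥ 17, so +3): 25 + 3 = 28.
R7 applies: 28 − 2 = 26.
R8 applies: 26 − 3 = 23.
Final offense level: 23.
Criminal history: 2 prior points → Category II (2-8).
Level 23 falls in the 22-25 band.
Grid: Level 22-25 × Category II = 1350-1470 days.

1350-1470 days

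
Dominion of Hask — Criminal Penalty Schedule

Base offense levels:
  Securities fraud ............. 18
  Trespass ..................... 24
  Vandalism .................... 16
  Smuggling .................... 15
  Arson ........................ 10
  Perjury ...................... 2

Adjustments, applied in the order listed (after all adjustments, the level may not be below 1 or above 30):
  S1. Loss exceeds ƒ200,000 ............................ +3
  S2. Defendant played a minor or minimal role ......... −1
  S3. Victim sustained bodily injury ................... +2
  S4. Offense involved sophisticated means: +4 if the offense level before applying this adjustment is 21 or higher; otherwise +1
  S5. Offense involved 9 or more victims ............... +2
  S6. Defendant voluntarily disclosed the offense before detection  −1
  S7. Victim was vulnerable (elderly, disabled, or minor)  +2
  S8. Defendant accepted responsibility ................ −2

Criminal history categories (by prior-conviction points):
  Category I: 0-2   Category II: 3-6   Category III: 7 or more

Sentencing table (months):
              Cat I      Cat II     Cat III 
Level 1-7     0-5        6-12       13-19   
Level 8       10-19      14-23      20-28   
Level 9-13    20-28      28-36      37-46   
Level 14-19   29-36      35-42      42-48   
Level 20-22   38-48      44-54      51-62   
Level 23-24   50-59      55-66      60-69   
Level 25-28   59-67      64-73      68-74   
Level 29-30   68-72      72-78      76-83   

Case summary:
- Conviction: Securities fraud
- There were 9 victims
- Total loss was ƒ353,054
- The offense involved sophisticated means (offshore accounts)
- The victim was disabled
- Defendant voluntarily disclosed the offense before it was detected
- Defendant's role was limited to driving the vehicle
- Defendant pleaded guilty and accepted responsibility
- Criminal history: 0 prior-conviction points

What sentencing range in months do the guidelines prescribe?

38-48 months

Base offense level for securities fraud: 18.
S1 applies: 18 + 3 = 21.
S2 applies: 21 − 1 = 20.
S3 does not apply.
S4 applies (level before this adjustment is 20 < 21, so +1): 20 + 1 = 21.
S5 applies: 21 + 2 = 23.
S6 applies: 23 − 1 = 22.
S7 applies: 22 + 2 = 24.
S8 applies: 24 − 2 = 22.
Final offense level: 22.
Criminal history: 0 prior points → Category I (0-2).
Level 22 falls in the 20-22 band.
Grid: Level 20-22 × Category I = 38-48 months.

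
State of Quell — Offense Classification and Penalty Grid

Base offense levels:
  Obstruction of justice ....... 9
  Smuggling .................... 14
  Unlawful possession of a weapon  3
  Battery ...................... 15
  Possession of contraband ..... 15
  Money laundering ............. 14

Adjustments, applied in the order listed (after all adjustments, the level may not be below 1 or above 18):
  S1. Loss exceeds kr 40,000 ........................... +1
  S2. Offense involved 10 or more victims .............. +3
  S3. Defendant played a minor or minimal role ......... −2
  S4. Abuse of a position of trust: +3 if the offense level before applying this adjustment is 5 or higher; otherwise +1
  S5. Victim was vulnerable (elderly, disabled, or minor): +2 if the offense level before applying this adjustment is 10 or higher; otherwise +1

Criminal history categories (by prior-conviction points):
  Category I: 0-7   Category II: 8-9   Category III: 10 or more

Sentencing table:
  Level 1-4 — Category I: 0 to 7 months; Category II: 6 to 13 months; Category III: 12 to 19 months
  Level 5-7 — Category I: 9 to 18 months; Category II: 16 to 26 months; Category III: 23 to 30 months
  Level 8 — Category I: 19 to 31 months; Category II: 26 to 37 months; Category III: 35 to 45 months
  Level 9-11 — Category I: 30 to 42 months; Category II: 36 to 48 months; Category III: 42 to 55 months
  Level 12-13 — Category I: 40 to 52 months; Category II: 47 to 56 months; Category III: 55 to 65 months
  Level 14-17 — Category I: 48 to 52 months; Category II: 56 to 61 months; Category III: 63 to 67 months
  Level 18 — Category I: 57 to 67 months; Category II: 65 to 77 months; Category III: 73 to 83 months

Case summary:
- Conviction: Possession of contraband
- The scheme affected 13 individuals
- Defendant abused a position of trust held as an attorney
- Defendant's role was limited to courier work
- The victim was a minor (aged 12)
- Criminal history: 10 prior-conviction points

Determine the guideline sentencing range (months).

Base offense level for possession of contraband: 15.
S1 does not apply.
S2 applies: 15 + 3 = 18.
S3 applies: 18 − 2 = 16.
S4 applies (level before this adjustment is 16 ≥ 5, so +3): 16 + 3 = 19.
S5 applies (level before this adjustment is 19 ≥ 10, so +2): 19 + 2 = 21.
Level 21 exceeds the maximum of 18; capped at 18.
Final offense level: 18.
Criminal history: 10 prior points → Category III (10+).
Level 18 falls in the 18 band.
Grid: Level 18 × Category III = 73-83 months.

73-83 months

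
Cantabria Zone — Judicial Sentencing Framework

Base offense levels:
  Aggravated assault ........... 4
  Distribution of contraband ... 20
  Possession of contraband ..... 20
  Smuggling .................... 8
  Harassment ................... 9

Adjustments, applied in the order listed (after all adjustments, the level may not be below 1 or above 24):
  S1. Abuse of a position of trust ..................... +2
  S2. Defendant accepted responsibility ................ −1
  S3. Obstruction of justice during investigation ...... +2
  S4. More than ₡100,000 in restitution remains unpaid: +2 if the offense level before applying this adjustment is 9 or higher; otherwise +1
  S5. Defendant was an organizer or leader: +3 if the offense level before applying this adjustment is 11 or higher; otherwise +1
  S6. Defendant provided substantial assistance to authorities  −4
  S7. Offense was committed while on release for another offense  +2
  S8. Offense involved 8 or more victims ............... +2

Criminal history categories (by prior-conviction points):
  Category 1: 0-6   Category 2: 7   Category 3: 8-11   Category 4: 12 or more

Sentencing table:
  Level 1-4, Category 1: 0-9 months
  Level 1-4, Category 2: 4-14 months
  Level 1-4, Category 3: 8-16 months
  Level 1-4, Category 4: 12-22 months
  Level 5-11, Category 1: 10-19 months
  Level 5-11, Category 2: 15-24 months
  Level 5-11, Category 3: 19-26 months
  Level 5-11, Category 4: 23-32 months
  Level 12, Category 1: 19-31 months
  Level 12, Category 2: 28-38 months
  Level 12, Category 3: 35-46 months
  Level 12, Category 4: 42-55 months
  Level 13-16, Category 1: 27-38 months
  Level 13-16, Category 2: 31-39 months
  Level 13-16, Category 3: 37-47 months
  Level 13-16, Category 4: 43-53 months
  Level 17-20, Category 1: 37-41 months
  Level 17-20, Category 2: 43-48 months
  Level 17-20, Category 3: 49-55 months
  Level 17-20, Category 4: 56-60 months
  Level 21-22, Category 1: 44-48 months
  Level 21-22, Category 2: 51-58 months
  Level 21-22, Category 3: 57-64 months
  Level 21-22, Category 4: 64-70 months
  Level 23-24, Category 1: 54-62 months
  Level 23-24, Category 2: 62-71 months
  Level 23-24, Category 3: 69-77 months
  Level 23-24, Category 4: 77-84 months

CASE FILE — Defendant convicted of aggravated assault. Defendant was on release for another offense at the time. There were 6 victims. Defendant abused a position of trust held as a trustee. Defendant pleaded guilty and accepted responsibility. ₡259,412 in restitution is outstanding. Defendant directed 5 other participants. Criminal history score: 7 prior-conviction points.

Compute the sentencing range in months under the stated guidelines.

Base offense level for aggravated assault: 4.
S1 applies: 4 + 2 = 6.
S2 applies: 6 − 1 = 5.
S3 does not apply.
S4 applies (level before this adjustment is 5 < 9, so +1): 5 + 1 = 6.
S5 applies (level before this adjustment is 6 < 11, so +1): 6 + 1 = 7.
S6 does not apply.
S7 applies: 7 + 2 = 9.
Final offense level: 9.
Criminal history: 7 prior points → Category 2 (7).
Level 9 falls in the 5-11 band.
Grid: Level 5-11 × Category 2 = 15-24 months.

15-24 months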